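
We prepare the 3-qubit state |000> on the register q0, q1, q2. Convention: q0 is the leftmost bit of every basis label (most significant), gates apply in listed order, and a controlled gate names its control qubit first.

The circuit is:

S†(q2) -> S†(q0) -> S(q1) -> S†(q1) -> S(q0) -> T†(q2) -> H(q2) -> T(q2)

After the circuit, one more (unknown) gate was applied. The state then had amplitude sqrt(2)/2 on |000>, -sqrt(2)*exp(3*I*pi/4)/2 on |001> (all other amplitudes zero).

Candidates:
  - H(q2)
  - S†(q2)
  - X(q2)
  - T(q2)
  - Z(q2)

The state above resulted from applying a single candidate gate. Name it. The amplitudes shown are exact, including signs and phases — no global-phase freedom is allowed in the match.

It was S†(q2) that produced the state shown. Key observation: gates 2-5 undo each other exactly, leaving only the rest of the circuit to track.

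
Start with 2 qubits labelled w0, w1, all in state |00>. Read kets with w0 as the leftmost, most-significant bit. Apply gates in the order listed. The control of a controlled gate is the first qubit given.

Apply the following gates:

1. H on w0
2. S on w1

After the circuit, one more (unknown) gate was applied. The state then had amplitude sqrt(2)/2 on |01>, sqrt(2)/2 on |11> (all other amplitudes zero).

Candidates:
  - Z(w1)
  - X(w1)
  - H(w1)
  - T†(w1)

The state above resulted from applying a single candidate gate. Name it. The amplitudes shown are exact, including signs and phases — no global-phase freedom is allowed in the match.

The applied gate was X(w1).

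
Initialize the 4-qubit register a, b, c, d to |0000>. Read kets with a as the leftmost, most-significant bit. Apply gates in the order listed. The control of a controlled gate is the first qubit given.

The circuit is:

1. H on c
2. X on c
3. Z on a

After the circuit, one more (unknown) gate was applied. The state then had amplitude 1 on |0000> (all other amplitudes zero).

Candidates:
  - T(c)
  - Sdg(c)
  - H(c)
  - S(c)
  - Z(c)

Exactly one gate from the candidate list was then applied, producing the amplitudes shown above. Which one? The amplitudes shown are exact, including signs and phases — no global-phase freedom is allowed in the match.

The unique candidate consistent with the amplitudes is H(c).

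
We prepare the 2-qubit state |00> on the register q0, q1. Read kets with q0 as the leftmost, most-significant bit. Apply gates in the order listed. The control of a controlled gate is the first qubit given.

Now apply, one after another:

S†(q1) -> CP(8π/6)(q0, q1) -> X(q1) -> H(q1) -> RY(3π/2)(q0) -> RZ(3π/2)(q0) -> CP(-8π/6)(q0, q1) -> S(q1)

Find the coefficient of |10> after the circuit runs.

|10> carries amplitude exp(3*I*pi/4)/2 in the final state.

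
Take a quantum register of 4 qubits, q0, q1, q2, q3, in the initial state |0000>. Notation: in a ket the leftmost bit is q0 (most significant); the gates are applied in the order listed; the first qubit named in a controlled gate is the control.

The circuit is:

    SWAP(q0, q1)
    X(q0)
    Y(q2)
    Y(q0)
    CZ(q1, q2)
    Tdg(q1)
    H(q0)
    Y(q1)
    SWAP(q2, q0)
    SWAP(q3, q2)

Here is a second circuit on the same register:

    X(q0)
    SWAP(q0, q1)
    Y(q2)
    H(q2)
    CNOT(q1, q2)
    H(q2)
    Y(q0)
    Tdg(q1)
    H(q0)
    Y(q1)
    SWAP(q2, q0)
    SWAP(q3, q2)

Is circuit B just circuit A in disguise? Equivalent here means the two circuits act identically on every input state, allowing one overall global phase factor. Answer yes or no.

No — the two circuits implement different unitaries, even allowing a global phase.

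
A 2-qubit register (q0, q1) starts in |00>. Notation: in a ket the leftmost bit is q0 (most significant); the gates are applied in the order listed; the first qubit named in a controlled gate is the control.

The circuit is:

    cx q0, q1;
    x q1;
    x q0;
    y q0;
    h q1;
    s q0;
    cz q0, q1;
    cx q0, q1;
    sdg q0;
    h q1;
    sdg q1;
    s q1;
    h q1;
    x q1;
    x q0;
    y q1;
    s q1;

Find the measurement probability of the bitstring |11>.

The probability of measuring |11> is 1/2.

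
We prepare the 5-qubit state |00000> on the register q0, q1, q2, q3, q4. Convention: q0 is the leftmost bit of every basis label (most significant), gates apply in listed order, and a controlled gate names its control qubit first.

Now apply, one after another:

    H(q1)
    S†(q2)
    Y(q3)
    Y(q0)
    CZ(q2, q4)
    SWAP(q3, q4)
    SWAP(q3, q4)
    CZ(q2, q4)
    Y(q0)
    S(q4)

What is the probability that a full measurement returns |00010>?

Outcome |00010> occurs with probability 1/2. Key observation: the block from step 4 through step 9 cancels to the identity and can be dropped.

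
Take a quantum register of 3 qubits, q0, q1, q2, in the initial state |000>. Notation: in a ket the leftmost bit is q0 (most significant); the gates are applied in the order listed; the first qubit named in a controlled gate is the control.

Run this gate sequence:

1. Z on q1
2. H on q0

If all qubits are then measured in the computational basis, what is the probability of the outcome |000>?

Outcome |000> occurs with probability 1/2.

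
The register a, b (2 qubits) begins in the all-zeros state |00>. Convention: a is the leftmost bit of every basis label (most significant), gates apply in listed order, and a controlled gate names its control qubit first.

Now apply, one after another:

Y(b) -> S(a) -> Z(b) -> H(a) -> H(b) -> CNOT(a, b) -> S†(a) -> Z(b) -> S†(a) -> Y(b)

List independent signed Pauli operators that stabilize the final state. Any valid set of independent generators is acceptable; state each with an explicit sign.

One valid set of independent stabilizer generators is +XI, -IX (any independent generating set of the same group is equally correct).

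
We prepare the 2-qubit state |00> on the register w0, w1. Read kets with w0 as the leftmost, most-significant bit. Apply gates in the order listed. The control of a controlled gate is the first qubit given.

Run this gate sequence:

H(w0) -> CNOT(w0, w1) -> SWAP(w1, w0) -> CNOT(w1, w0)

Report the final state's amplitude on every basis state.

The final amplitudes are sqrt(2)/2 on |00>, sqrt(2)/2 on |01>, 0 on |10>, 0 on |11>.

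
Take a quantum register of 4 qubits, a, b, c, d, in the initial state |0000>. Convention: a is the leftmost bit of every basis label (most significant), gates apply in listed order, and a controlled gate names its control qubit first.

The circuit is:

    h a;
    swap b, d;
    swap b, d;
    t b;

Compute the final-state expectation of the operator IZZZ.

In the final state, IZZZ has expectation 1. Key observation: steps 2-3 multiply out to the identity, so the circuit reduces to the remaining gates.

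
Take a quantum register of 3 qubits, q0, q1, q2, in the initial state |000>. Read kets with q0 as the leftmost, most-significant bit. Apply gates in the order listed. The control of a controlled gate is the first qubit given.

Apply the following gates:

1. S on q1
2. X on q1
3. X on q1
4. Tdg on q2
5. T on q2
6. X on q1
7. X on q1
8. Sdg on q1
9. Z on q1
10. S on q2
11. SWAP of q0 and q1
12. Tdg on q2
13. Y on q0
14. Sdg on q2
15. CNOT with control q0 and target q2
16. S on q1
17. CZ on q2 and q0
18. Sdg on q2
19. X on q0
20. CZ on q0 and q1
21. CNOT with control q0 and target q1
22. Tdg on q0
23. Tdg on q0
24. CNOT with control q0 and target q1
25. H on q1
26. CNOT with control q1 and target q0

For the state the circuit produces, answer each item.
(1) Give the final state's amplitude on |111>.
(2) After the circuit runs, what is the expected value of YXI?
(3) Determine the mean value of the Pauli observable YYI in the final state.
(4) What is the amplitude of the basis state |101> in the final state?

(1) The amplitude on |111> is -sqrt(2)/2. Key observation: steps 1-8 multiply out to the identity, so the circuit reduces to the remaining gates.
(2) The observable YXI averages to 0.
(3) In the final state, YYI has expectation -1.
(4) The final state's coefficient on |101> equals 0.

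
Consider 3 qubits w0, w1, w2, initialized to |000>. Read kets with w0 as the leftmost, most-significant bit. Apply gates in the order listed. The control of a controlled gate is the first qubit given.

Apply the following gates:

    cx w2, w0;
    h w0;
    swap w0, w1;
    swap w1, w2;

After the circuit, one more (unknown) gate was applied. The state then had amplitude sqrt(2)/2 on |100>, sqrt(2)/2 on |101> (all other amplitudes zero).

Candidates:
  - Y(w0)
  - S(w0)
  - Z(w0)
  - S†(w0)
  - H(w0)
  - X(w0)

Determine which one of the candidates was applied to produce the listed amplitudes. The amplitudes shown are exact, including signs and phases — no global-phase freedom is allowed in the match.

It was X(w0) that produced the state shown.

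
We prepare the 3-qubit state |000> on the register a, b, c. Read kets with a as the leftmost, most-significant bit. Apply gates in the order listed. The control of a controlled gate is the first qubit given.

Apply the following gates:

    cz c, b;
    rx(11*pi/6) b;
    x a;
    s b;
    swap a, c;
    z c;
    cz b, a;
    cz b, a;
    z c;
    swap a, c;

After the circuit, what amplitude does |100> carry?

|100> carries amplitude -sqrt(6)/4 - sqrt(2)/4 in the final state. Key observation: steps 5-10 multiply out to the identity, so the circuit reduces to the remaining gates.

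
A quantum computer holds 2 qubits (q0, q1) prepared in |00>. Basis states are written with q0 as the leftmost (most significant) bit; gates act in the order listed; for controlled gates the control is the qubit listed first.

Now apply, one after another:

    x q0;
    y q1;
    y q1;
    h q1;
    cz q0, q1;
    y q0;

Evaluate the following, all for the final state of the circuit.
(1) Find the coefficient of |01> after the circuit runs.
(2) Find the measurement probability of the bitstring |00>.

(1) |01> carries amplitude sqrt(2)*I/2 in the final state.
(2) A full measurement returns |00> with probability 1/2.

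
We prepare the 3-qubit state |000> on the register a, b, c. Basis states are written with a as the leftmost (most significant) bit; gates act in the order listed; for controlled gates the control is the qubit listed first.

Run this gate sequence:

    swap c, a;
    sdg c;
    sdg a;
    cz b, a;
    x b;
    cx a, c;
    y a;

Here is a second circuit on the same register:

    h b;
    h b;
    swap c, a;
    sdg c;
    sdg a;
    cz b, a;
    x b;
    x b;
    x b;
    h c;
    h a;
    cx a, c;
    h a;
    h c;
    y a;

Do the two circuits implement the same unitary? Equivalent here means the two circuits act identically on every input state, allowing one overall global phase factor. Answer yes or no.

No — the two circuits implement different unitaries, even allowing a global phase.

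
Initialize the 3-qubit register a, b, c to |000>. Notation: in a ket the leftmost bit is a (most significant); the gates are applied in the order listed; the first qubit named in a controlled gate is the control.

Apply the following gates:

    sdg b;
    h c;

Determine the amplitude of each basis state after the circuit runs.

The resulting statevector has amplitude sqrt(2)/2 on |000>, sqrt(2)/2 on |001>, and 0 on every other basis state.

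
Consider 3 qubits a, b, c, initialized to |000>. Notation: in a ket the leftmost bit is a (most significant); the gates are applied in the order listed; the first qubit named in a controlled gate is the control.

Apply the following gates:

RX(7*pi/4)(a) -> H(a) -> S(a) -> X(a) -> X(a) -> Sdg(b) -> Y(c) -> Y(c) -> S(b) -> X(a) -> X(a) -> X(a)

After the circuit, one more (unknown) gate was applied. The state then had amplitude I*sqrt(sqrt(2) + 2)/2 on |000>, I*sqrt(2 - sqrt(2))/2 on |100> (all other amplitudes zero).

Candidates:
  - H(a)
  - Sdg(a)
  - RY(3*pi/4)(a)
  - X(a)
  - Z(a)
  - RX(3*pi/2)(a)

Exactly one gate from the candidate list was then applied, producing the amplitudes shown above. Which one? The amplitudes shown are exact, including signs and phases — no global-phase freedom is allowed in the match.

The unique candidate consistent with the amplitudes is RX(3*pi/2)(a). Key observation: gates 4-11 undo each other exactly, leaving only the rest of the circuit to track.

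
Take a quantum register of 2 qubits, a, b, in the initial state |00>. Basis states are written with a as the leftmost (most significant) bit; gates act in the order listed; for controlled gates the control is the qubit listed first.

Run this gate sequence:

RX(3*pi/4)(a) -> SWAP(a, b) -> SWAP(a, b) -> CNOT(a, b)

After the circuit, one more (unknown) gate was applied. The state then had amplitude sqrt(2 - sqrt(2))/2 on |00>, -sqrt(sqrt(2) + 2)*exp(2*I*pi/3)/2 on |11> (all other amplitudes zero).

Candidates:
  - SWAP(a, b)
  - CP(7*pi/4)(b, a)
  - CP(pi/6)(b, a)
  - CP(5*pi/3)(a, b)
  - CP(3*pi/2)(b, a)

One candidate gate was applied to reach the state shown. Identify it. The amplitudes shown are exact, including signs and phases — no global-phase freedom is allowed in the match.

The applied gate was CP(pi/6)(b, a). Key observation: the block from step 2 through step 3 cancels to the identity and can be dropped.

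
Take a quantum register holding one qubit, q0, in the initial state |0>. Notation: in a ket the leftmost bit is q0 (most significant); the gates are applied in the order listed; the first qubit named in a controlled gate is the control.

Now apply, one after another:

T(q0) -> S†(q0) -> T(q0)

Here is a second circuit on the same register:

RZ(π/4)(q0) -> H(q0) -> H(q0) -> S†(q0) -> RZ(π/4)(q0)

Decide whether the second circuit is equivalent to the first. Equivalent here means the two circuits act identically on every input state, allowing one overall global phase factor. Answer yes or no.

Yes, they are equivalent — the unitaries differ by at most a global phase.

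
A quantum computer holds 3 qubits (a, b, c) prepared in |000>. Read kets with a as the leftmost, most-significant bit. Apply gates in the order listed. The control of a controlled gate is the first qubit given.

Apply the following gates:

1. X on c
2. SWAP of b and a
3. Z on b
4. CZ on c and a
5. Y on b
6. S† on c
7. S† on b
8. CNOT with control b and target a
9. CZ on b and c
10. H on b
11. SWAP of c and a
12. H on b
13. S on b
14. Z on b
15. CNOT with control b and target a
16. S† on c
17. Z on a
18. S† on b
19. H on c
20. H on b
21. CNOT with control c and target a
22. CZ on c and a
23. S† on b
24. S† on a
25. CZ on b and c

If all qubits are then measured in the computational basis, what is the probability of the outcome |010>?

A full measurement returns |010> with probability 1/4.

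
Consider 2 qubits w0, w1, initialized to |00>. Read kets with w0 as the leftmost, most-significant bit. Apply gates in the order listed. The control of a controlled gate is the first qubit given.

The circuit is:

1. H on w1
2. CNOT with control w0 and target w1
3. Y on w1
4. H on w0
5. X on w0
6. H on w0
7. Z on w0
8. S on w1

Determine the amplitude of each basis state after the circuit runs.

The resulting statevector has amplitude -sqrt(2)*I/2 on |00>, -sqrt(2)/2 on |01>, 0 on |10>, 0 on |11>. Key observation: gates 4-7 undo each other exactly, leaving only the rest of the circuit to track.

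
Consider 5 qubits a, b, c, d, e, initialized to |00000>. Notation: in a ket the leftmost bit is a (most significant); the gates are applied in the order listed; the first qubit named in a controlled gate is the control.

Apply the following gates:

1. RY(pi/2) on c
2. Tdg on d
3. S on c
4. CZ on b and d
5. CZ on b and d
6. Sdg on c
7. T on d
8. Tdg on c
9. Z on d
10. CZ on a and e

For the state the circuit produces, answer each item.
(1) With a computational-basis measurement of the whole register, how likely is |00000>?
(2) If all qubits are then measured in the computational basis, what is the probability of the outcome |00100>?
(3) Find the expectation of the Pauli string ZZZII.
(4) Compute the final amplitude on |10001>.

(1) The probability of measuring |00000> is 1/2. Key observation: steps 2-7 multiply out to the identity, so the circuit reduces to the remaining gates.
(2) The probability of measuring |00100> is 1/2.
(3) The expectation value of ZZZII is 0.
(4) |10001> carries amplitude 0 in the final state.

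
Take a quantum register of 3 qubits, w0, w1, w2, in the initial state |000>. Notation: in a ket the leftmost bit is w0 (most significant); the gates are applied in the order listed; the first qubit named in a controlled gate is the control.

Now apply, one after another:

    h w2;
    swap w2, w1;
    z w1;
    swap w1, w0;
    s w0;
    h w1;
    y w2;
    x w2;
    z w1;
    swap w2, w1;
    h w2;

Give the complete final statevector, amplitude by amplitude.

The resulting statevector has amplitude sqrt(2)*I/2 on |001>, sqrt(2)/2 on |101>, and 0 on every other basis state.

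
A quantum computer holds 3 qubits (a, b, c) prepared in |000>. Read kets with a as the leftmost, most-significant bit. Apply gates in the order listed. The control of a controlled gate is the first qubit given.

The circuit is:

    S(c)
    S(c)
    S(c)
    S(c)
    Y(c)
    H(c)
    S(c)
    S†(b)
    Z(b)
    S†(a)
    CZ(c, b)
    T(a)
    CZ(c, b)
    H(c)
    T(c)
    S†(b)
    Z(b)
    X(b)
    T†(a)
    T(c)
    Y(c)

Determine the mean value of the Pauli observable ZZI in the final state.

In the final state, ZZI has expectation -1.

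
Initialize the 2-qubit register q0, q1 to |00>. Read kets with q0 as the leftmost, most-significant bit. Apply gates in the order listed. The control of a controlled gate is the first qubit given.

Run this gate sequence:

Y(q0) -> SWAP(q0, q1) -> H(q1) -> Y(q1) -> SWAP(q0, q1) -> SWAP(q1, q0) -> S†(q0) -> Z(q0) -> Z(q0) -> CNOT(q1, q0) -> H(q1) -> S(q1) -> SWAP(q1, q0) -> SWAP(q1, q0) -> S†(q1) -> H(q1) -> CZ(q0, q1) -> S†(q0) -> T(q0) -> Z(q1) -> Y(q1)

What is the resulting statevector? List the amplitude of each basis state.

The final amplitudes are 0 on |00>, -sqrt(2)*I/2 on |01>, sqrt(2)*exp(I*pi/4)/2 on |10>, 0 on |11>.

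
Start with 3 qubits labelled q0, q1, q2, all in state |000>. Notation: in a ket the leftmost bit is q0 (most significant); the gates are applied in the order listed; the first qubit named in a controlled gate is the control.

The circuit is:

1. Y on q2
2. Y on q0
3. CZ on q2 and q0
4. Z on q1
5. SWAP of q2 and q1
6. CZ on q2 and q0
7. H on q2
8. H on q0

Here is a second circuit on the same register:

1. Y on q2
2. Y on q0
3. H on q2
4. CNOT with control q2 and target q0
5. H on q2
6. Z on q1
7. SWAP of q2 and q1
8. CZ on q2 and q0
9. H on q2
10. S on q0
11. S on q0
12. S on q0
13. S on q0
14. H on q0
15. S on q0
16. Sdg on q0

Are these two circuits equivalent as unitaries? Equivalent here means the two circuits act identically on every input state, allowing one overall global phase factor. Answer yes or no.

No — the two circuits implement different unitaries, even allowing a global phase.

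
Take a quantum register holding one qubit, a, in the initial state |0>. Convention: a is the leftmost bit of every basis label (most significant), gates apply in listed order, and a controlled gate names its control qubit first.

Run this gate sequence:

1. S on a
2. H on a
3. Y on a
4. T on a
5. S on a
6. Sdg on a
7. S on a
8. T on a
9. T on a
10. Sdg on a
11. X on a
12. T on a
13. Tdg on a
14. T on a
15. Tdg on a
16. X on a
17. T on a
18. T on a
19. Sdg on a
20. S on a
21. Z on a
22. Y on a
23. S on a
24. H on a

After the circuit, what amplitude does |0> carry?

The amplitude on |0> is exp(I*pi/4)/2 + I/2.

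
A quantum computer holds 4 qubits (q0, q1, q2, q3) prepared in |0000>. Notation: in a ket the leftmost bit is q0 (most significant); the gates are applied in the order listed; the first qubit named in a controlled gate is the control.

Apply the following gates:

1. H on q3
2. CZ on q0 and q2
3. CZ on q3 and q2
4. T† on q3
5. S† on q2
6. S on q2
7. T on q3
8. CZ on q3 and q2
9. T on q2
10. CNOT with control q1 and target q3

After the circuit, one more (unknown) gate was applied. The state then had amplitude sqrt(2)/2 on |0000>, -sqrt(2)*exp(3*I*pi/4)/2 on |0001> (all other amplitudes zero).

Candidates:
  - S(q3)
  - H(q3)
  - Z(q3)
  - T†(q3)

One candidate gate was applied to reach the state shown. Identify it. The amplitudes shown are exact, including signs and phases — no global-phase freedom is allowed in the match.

The unique candidate consistent with the amplitudes is T†(q3). Key observation: gates 3-8 undo each other exactly, leaving only the rest of the circuit to track.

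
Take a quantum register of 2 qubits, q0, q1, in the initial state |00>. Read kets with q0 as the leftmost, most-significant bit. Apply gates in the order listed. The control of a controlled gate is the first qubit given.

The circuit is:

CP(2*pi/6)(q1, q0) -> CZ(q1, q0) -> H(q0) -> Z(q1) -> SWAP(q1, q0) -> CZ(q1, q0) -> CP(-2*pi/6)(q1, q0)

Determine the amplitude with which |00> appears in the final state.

|00> carries amplitude sqrt(2)/2 in the final state.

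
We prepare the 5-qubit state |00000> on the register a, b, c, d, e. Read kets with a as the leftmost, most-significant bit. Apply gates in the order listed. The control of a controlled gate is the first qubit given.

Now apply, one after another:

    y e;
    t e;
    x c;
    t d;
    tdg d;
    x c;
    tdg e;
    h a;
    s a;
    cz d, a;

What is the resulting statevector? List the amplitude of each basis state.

The final amplitudes are sqrt(2)*I/2 on |00001>, -sqrt(2)/2 on |10001>, and 0 on every other basis state. Key observation: gates 2-7 undo each other exactly, leaving only the rest of the circuit to track.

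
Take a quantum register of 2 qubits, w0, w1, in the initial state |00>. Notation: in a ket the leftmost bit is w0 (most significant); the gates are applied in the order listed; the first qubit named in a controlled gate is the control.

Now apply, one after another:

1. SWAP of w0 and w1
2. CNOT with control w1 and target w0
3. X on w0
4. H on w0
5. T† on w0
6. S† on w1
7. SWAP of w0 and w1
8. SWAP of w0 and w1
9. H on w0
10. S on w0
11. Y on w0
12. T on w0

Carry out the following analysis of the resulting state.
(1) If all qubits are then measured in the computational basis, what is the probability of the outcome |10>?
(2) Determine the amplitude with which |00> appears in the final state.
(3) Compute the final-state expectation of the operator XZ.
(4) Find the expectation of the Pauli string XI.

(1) Outcome |10> occurs with probability 1/2 - sqrt(2)/4.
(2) The final state's coefficient on |00> equals 1/2 - exp(3*I*pi/4)/2.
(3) In the final state, XZ has expectation -1/2.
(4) The observable XI averages to -1/2.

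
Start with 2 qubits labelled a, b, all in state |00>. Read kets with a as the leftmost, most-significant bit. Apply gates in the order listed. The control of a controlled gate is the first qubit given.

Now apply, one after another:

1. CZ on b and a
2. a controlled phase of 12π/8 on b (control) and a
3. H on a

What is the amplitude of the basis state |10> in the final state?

The final state's coefficient on |10> equals sqrt(2)/2.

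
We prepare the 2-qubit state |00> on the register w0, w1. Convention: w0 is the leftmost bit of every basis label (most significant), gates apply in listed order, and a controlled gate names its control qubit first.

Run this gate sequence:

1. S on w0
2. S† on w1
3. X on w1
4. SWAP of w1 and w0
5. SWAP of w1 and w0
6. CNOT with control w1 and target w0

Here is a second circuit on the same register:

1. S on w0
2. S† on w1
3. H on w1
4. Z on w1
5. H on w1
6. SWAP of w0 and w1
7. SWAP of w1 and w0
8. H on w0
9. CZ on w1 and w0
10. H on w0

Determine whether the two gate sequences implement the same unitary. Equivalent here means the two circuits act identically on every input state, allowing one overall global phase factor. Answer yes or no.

Yes — the two circuits implement the same unitary up to a global phase.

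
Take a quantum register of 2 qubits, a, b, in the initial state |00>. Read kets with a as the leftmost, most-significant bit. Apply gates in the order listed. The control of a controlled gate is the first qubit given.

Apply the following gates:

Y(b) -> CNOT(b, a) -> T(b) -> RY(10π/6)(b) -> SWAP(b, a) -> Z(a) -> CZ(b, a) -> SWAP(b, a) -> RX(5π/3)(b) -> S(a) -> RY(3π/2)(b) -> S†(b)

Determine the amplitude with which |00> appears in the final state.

The amplitude on |00> is 0.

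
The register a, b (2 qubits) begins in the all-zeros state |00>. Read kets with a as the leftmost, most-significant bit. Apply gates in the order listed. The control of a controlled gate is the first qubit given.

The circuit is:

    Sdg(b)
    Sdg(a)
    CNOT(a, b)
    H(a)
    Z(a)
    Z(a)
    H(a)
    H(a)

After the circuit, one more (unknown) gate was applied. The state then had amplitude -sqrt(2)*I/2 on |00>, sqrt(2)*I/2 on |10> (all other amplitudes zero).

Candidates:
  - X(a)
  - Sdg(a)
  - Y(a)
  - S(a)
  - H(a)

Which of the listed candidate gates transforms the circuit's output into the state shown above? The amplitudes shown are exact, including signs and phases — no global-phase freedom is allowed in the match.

The applied gate was Y(a). Key observation: steps 4-7 multiply out to the identity, so the circuit reduces to the remaining gates.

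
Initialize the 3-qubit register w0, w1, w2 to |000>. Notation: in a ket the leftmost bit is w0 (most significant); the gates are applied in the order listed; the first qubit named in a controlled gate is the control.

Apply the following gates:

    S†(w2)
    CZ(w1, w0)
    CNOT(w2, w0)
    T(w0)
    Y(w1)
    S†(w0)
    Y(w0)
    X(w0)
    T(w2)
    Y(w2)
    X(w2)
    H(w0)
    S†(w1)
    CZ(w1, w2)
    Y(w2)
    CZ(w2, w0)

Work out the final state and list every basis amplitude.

The final amplitudes are -sqrt(2)*I/2 on |011>, sqrt(2)*I/2 on |111>, and 0 on every other basis state.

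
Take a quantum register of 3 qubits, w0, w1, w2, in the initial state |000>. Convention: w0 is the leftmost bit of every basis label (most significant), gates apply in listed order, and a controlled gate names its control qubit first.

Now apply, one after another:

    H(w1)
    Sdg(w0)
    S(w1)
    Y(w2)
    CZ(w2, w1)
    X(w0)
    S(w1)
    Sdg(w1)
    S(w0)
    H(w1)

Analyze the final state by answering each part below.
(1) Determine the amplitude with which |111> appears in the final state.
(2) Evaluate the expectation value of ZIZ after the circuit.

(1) The amplitude on |111> is -1/2 - I/2.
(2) The observable ZIZ averages to 1.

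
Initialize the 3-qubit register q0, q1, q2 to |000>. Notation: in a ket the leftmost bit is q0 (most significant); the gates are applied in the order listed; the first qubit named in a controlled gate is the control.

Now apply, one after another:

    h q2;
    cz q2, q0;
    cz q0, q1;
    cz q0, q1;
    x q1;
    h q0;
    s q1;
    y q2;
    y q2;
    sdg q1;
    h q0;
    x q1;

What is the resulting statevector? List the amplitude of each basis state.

The resulting statevector has amplitude sqrt(2)/2 on |000>, sqrt(2)/2 on |001>, and 0 on every other basis state. Key observation: steps 5-12 multiply out to the identity, so the circuit reduces to the remaining gates.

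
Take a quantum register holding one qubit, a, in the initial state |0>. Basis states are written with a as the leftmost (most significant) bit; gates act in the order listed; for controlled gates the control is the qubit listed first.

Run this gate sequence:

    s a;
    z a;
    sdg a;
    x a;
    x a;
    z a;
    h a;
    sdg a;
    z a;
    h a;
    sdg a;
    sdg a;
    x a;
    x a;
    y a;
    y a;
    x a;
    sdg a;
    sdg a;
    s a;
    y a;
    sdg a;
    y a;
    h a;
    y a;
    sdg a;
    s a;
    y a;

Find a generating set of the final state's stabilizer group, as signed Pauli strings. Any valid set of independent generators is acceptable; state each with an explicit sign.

The stabilizer group can be generated by +Y, among other valid generating sets. Key observation: the block from step 14 through step 17 cancels to the identity and can be dropped.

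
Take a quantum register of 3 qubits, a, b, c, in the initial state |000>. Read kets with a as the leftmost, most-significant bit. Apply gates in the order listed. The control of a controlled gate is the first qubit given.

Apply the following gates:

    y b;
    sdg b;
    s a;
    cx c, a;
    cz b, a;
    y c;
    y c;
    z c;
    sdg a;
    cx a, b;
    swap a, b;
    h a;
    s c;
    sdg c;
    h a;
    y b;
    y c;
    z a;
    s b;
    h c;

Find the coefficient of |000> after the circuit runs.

|000> carries amplitude 0 in the final state. Key observation: the block from step 12 through step 15 cancels to the identity and can be dropped.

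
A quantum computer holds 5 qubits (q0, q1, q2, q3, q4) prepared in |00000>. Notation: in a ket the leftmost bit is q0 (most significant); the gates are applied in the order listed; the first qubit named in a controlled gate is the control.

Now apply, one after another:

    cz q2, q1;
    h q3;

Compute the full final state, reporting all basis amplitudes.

After the circuit, the state carries amplitude sqrt(2)/2 on |00000>, sqrt(2)/2 on |00010>, and 0 on every other basis state.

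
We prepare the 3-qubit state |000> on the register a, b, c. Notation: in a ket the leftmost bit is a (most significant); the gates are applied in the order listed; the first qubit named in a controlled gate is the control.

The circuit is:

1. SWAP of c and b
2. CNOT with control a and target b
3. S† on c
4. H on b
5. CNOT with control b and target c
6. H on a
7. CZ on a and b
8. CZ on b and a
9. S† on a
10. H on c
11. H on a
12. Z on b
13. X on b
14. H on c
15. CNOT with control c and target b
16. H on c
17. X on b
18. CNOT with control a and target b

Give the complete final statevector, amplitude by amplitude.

The resulting statevector has amplitude 1/2 - I/2 on |001>, 1/2 + I/2 on |111>, and 0 on every other basis state.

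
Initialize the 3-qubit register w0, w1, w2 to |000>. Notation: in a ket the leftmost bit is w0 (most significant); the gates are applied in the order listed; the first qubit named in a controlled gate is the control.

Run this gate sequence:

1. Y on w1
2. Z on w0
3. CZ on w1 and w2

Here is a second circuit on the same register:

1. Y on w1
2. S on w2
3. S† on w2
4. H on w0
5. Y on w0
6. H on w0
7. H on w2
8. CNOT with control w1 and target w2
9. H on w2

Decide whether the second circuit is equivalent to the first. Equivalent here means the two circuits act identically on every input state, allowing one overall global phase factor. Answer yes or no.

No, they are not equivalent — no single phase factor reconciles the two unitaries.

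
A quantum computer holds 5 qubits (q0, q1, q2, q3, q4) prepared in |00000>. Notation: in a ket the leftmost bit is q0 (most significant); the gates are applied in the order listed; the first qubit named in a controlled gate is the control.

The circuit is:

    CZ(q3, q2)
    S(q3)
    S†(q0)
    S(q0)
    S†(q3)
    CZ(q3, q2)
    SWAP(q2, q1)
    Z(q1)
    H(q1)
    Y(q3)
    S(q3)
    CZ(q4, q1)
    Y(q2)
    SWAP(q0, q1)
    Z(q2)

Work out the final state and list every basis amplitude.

The final amplitudes are sqrt(2)*I/2 on |00110>, sqrt(2)*I/2 on |10110>, and 0 on every other basis state. Key observation: steps 1-6 multiply out to the identity, so the circuit reduces to the remaining gates.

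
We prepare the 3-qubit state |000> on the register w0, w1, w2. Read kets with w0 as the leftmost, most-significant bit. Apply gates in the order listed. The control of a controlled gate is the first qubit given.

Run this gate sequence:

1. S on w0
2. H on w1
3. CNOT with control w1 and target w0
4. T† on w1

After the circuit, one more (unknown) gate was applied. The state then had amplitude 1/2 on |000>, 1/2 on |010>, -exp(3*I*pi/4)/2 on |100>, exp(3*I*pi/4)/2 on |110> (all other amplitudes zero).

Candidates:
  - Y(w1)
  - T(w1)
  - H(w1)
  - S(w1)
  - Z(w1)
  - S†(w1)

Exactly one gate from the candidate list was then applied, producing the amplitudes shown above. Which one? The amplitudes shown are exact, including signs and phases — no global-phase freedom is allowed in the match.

The applied gate was H(w1).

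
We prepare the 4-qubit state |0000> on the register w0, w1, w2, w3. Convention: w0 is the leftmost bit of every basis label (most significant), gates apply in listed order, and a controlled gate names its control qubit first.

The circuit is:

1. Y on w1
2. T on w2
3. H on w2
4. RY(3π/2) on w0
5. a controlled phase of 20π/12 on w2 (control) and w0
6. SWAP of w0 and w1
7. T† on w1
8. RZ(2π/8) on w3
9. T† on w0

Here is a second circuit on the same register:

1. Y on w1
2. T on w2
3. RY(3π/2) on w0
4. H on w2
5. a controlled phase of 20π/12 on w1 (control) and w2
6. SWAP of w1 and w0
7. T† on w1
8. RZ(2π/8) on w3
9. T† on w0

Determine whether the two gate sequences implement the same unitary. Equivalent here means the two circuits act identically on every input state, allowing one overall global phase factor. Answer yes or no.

No, they are not equivalent — no single phase factor reconciles the two unitaries.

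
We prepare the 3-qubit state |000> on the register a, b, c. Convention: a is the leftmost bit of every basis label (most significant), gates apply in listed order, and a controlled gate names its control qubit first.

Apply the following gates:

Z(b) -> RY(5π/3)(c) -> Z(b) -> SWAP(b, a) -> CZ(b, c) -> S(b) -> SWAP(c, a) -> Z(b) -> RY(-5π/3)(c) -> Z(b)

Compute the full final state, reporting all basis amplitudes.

The resulting statevector has amplitude 3/4 on |000>, sqrt(3)/4 on |001>, 0 on |010>, 0 on |011>, -sqrt(3)/4 on |100>, -1/4 on |101>, 0 on |110>, 0 on |111>.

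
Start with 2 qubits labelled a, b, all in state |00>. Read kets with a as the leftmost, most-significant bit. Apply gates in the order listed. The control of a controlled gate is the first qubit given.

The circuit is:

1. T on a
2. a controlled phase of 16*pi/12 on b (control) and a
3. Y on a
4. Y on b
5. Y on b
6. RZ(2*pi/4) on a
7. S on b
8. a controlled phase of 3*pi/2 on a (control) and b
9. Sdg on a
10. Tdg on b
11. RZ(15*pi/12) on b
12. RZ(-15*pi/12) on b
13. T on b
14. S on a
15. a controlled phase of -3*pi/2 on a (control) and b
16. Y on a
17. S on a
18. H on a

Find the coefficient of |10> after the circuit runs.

The amplitude on |10> is sqrt(2)*exp(I*pi/4)/2. Key observation: steps 8-15 multiply out to the identity, so the circuit reduces to the remaining gates.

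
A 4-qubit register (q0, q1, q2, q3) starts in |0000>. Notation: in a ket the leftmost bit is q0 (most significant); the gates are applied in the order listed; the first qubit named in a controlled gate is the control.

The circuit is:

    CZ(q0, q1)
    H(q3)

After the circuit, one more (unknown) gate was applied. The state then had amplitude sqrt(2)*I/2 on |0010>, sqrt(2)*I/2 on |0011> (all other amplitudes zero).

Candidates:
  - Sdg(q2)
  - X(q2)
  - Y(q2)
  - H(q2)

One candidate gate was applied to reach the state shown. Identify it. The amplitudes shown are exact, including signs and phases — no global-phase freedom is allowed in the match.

The unique candidate consistent with the amplitudes is Y(q2).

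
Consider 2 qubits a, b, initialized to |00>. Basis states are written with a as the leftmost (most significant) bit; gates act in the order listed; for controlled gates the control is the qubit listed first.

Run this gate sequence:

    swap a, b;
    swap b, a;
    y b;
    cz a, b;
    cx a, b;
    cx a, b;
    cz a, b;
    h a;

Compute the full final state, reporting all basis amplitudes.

The final amplitudes are 0 on |00>, sqrt(2)*I/2 on |01>, 0 on |10>, sqrt(2)*I/2 on |11>. Key observation: the block from step 4 through step 7 cancels to the identity and can be dropped.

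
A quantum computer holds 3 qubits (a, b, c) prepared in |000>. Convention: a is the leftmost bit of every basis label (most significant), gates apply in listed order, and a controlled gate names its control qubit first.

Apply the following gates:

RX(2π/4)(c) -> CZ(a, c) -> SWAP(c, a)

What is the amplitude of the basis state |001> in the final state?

|001> carries amplitude 0 in the final state.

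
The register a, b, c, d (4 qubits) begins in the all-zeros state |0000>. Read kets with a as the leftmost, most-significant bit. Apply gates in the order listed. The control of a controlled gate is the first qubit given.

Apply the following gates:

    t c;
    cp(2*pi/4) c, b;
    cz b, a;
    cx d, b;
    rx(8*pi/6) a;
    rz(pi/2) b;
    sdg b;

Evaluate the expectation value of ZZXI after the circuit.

The expectation value of ZZXI is 0.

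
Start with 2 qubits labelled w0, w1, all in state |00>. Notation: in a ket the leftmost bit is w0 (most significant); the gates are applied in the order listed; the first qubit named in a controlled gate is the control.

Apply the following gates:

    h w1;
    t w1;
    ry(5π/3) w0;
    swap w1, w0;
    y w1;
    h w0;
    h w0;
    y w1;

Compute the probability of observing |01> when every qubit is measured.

Outcome |01> occurs with probability 1/8. Key observation: the block from step 5 through step 8 cancels to the identity and can be dropped.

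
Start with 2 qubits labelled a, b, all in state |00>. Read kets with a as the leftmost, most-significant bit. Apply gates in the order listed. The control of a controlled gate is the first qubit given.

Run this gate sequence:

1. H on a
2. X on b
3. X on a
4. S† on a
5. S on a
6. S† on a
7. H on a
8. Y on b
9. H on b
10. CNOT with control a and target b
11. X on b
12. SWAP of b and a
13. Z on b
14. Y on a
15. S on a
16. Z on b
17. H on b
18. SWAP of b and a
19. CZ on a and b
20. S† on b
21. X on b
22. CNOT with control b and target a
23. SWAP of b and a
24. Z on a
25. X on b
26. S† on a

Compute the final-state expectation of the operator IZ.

The expectation value of IZ is 0. Key observation: the block from step 5 through step 6 cancels to the identity and can be dropped.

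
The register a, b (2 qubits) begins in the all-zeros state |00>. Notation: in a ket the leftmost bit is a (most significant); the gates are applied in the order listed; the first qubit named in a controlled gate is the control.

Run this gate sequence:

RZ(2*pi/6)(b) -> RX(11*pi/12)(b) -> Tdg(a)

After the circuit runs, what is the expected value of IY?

The expectation value of IY is -sqrt(6)/4 + sqrt(2)/4.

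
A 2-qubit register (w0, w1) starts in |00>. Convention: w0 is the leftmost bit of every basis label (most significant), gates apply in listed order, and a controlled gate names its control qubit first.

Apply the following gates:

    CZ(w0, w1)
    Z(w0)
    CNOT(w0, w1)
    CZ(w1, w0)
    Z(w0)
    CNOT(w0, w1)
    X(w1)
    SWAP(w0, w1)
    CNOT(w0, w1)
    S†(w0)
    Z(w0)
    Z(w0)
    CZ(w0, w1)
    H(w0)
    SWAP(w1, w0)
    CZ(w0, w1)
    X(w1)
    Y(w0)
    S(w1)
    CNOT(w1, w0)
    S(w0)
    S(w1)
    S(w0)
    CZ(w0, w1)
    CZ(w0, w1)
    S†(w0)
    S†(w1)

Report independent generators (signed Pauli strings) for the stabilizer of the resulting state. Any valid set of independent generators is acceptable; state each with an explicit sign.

One valid set of independent stabilizer generators is -XX, +ZZ (any independent generating set of the same group is equally correct). Key observation: steps 22-27 multiply out to the identity, so the circuit reduces to the remaining gates.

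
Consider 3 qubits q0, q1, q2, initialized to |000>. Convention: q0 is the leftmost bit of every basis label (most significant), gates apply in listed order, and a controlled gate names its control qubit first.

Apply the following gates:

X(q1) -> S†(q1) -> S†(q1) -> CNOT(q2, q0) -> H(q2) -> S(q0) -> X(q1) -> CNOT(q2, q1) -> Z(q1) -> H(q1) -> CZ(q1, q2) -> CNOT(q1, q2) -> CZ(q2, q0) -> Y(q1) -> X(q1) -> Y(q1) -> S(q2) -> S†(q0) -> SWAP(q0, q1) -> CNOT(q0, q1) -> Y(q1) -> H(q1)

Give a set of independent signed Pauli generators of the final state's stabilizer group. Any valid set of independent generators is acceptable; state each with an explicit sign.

One valid set of independent stabilizer generators is +XZI, -ZXI, -IIY (any independent generating set of the same group is equally correct).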